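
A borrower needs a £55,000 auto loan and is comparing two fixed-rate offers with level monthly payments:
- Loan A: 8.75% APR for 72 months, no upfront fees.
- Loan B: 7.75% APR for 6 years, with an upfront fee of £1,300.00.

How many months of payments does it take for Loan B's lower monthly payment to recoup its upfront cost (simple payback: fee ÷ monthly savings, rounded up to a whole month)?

Loan A: monthly rate = 8.75%/12 = 0.0072917; payment = 55,000 × 0.0072917 / (1 − (1+0.0072917)^−72) = £984.59.
Loan B: monthly rate = 7.75%/12 = 0.0064583; payment = 55,000 × 0.0064583 / (1 − (1+0.0064583)^−72) = £957.63.
Monthly savings = £984.59 − £957.63 = £26.96.
Break-even = £1,300.00 / £26.96 = 48.22 → 49 months.

49 months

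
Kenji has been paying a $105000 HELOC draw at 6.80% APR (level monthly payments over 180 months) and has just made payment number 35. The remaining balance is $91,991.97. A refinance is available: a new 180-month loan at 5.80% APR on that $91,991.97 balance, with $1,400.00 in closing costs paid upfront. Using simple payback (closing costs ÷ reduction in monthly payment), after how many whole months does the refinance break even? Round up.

Current payment = 105,000 × 6.8%/12 / (1 − (1+0.0056667)^−180) = $932.07.
Refinanced payment = 91,991.97 × 0.0048333 / (1 − (1+0.0048333)^−180) = $766.38.
Monthly savings = $932.07 − $766.38 = $165.69.
Break-even = $1,400.00 / $165.69 = 8.45 → 9 months.

9 months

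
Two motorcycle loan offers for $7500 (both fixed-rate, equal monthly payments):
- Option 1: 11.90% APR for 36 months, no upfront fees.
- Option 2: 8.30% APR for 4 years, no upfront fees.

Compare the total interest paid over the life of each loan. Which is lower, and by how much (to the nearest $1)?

Option 2 by $116

Option 1: monthly rate = 11.9%/12 = 0.0099167; payment = 7,500 × 0.0099167 / (1 − (1+0.0099167)^−36) = $248.75.
Total interest on Option 1 = 36 × $248.75 − $7,500 = $1,455.00.
Option 2: at 8.30% the monthly rate is 0.0069167, so the payment is 7,500 × 0.0069167 / (1 − 1.0069167^−48) = $184.15.
Total interest on Option 2 = 48 × $184.15 − $7,500 = $1,339.20.
Option 2 is lower by $115.80.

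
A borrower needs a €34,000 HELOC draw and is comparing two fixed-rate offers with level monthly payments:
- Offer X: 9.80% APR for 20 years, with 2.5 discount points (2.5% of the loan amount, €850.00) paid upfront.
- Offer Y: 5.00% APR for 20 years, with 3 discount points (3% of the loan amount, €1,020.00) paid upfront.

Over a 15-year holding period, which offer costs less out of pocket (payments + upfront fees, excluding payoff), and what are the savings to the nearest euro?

Offer X: monthly rate = 9.8%/12 = 0.0081667; payment = 34,000 × 0.0081667 / (1 − (1+0.0081667)^−240) = €323.61.
Offer Y: at 5.00% the monthly rate is 0.0041667, so the payment is 34,000 × 0.0041667 / (1 − 1.0041667^−240) = €224.38.
Over 180 months: Offer X costs 180 × €323.61 + €850.00 = €59,099.80; Offer Y costs 180 × €224.38 + €1,020.00 = €41,408.40.
Offer Y is cheaper by €59,099.80 − €41,408.40 = €17,691.40.

Offer Y by €17,691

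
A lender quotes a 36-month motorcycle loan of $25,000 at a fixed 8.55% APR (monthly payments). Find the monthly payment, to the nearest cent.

At 8.55% the monthly rate is 0.0071250, so the payment is 25,000 × 0.0071250 / (1 − 1.0071250^−36) = $789.77.

$789.77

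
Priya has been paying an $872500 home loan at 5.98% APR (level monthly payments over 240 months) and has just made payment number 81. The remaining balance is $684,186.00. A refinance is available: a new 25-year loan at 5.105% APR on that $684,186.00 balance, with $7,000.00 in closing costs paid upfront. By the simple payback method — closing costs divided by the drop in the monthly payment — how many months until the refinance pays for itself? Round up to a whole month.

Current payment = 872,500 × 5.98%/12 / (1 − (1+0.0049833)^−240) = $6,240.80.
Refinanced payment = 684,186.00 × 0.0042542 / (1 − (1+0.0042542)^−300) = $4,041.65.
Monthly savings = $6,240.80 − $4,041.65 = $2,199.15.
Break-even = $7,000.00 / $2,199.15 = 3.18 → 4 months.

4 months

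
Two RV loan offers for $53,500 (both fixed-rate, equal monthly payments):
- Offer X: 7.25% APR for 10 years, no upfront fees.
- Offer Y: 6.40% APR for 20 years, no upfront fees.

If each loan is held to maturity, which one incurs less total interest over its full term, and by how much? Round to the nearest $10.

Offer X: at 7.25% the monthly rate is 0.0060417, so the payment is 53,500 × 0.0060417 / (1 − 1.0060417^−120) = $628.10.
Total interest on Offer X = 120 × $628.10 − $53,500 = $21,872.00.
Offer Y: at 6.40% the monthly rate is 0.0053333, so the payment is 53,500 × 0.0053333 / (1 − 1.0053333^−240) = $395.74.
Total interest on Offer Y = 240 × $395.74 − $53,500 = $41,477.60.
Offer X is lower by $19,605.60.

Offer X by $19,610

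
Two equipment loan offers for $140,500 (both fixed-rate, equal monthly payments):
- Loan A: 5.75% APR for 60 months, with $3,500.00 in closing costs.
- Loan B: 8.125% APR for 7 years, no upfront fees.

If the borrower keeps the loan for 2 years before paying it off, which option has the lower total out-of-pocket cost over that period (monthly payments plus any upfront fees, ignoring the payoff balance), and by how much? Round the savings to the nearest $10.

Loan A: monthly rate = 5.75%/12 = 0.0047917; payment = 140,500 × 0.0047917 / (1 − (1+0.0047917)^−60) = $2,699.96.
Loan B: at 8.125% the monthly rate is 0.0067708, so the payment is 140,500 × 0.0067708 / (1 − 1.0067708^−84) = $2,198.62.
Over 24 months: Loan A costs 24 × $2,699.96 + $3,500.00 = $68,299.04; Loan B costs 24 × $2,198.62 = $52,766.88.
Loan B is cheaper by $68,299.04 − $52,766.88 = $15,532.16.

Loan B by $15,530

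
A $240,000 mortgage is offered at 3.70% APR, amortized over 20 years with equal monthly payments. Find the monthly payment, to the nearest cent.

At 3.70% the monthly rate is 0.0030833, so the payment is 240,000 × 0.0030833 / (1 − 1.0030833^−240) = $1,416.69.

$1,416.69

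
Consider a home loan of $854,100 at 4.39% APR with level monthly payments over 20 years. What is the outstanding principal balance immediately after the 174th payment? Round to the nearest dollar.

With monthly rate i = 4.39%/12 = 0.0036583, the balance after k of n payments is P · [(1+i)^n − (1+i)^k] / [(1+i)^n − 1].
(1+0.0036583)^240 = 2.40223102 and (1+0.0036583)^174 = 1.88775535, so the balance is 854,100 × (2.40223102 − 1.88775535) / (2.40223102 − 1) = $313,367.53.

$313,368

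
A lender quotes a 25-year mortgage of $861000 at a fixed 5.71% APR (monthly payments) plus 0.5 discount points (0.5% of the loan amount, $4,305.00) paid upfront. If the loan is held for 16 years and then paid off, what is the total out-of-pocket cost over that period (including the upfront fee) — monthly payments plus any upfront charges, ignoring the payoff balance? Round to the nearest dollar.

$1,040,301

At 5.71% the monthly rate is 0.0047583, so the payment is 861,000 × 0.0047583 / (1 − 1.0047583^−300) = $5,395.81.
Total outlay = 192 × $5,395.81 + $4,305.00 = $1,040,300.52.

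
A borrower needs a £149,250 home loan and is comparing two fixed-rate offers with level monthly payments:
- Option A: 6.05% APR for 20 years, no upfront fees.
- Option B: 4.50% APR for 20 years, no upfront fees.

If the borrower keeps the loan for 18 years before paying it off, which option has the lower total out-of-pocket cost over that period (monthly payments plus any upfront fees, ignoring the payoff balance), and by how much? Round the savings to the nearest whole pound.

Option A: at 6.05% the monthly rate is 0.0050417, so the payment is 149,250 × 0.0050417 / (1 − 1.0050417^−240) = £1,073.58.
Option B: at 4.50% the monthly rate is 0.0037500, so the payment is 149,250 × 0.0037500 / (1 − 1.0037500^−240) = £944.23.
Over 216 months: Option A costs 216 × £1,073.58 = £231,893.28; Option B costs 216 × £944.23 = £203,953.68.
Option B is cheaper by £231,893.28 − £203,953.68 = £27,939.60.

Option B by £27,940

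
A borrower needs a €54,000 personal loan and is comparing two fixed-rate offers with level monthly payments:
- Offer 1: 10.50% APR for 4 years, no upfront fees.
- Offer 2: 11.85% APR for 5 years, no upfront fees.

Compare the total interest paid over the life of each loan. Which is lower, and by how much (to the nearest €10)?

Offer 1: monthly rate = 10.5%/12 = 0.0087500; payment = 54,000 × 0.0087500 / (1 − (1+0.0087500)^−48) = €1,382.58.
Total interest on Offer 1 = 48 × €1,382.58 − €54,000 = €12,363.84.
Offer 2: monthly rate = 11.85%/12 = 0.0098750; payment = 54,000 × 0.0098750 / (1 − (1+0.0098750)^−60) = €1,197.11.
Total interest on Offer 2 = 60 × €1,197.11 − €54,000 = €17,826.60.
Offer 1 is lower by €5,462.76.

Offer 1 by €5,460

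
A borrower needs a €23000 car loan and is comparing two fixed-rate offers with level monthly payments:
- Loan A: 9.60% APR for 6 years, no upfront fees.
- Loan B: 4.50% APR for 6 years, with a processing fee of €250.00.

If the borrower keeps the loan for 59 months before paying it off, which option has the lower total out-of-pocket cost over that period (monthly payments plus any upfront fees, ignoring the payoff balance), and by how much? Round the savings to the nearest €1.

Loan A: monthly rate = 9.6%/12 = 0.0080000; payment = 23,000 × 0.0080000 / (1 − (1+0.0080000)^−72) = €421.47.
Loan B: at 4.50% the monthly rate is 0.0037500, so the payment is 23,000 × 0.0037500 / (1 − 1.0037500^−72) = €365.10.
Over 59 months: Loan A costs 59 × €421.47 = €24,866.73; Loan B costs 59 × €365.10 + €250.00 = €21,790.90.
Loan B is cheaper by €24,866.73 − €21,790.90 = €3,075.83.

Loan B by €3,076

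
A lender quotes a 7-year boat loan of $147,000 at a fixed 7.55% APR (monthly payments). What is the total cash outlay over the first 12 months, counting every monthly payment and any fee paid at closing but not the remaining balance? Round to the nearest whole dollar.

$27,100

Monthly rate = 7.55%/12 = 0.0062917; payment = 147,000 × 0.0062917 / (1 − (1+0.0062917)^−84) = $2,258.36.
Total outlay = 12 × $2,258.36 = $27,100.32.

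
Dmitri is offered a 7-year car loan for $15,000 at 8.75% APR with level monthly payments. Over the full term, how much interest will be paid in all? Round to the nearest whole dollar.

Monthly rate = 8.75%/12 = 0.0072917; payment = 15,000 × 0.0072917 / (1 − (1+0.0072917)^−84) = $239.44.
Total paid = 84 × $239.44 = $20,112.96; interest = $20,112.96 − $15,000 = $5,112.96.

$5,113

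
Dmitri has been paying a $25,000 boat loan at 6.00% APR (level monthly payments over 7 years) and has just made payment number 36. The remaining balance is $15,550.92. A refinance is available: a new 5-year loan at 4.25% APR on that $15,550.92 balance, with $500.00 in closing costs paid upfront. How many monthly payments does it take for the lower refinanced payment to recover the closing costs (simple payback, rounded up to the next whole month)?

Current payment = 25,000 × 6%/12 / (1 − (1+0.0050000)^−84) = $365.21.
Refinanced payment = 15,550.92 × 0.0035417 / (1 − (1+0.0035417)^−60) = $288.15.
Monthly savings = $365.21 − $288.15 = $77.06.
Break-even = $500.00 / $77.06 = 6.49 → 7 months.

7 months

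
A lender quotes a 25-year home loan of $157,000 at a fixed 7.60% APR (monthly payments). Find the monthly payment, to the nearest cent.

$1,170.45

At 7.60% the monthly rate is 0.0063333, so the payment is 157,000 × 0.0063333 / (1 − 1.0063333^−300) = $1,170.45.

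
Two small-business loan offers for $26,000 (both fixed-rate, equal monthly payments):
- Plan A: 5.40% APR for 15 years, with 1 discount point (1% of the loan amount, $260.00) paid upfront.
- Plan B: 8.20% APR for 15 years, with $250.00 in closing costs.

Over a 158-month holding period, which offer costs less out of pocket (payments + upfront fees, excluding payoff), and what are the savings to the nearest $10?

Plan A by $6,380

Plan A: at 5.40% the monthly rate is 0.0045000, so the payment is 26,000 × 0.0045000 / (1 − 1.0045000^−180) = $211.06.
Plan B: at 8.20% the monthly rate is 0.0068333, so the payment is 26,000 × 0.0068333 / (1 − 1.0068333^−180) = $251.48.
Over 158 months: Plan A costs 158 × $211.06 + $260.00 = $33,607.48; Plan B costs 158 × $251.48 + $250.00 = $39,983.84.
Plan A is cheaper by $39,983.84 − $33,607.48 = $6,376.36.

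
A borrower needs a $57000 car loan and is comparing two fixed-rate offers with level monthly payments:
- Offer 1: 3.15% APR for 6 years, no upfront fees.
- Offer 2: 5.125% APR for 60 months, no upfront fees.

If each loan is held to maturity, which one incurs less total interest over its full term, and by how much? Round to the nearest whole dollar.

Offer 1 by $2,105

Offer 1: monthly rate = 3.15%/12 = 0.0026250; payment = 57,000 × 0.0026250 / (1 − (1+0.0026250)^−72) = $869.87.
Total interest on Offer 1 = 72 × $869.87 − $57,000 = $5,630.64.
Offer 2: at 5.125% the monthly rate is 0.0042708, so the payment is 57,000 × 0.0042708 / (1 − 1.0042708^−60) = $1,078.93.
Total interest on Offer 2 = 60 × $1,078.93 − $57,000 = $7,735.80.
Offer 1 is lower by $2,105.16.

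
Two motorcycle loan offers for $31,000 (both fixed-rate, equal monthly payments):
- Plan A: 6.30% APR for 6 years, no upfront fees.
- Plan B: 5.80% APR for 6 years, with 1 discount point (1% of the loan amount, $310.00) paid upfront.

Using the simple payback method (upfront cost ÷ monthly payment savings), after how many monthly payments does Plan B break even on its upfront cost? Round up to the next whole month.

43 months

Plan A: monthly rate = 6.3%/12 = 0.0052500; payment = 31,000 × 0.0052500 / (1 − (1+0.0052500)^−72) = $518.16.
Plan B: monthly rate = 5.8%/12 = 0.0048333; payment = 31,000 × 0.0048333 / (1 − (1+0.0048333)^−72) = $510.84.
Monthly savings = $518.16 − $510.84 = $7.32.
Break-even = $310.00 / $7.32 = 42.35 → 43 months.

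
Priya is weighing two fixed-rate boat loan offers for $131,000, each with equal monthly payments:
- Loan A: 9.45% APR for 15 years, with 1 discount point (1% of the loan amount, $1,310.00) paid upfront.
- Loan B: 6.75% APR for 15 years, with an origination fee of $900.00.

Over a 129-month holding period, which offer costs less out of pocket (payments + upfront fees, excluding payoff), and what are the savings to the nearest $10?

Loan B by $26,820

Loan A: at 9.45% the monthly rate is 0.0078750, so the payment is 131,000 × 0.0078750 / (1 − 1.0078750^−180) = $1,363.98.
Loan B: monthly rate = 6.75%/12 = 0.0056250; payment = 131,000 × 0.0056250 / (1 − (1+0.0056250)^−180) = $1,159.23.
Over 129 months: Loan A costs 129 × $1,363.98 + $1,310.00 = $177,263.42; Loan B costs 129 × $1,159.23 + $900.00 = $150,440.67.
Loan B is cheaper by $177,263.42 − $150,440.67 = $26,822.75.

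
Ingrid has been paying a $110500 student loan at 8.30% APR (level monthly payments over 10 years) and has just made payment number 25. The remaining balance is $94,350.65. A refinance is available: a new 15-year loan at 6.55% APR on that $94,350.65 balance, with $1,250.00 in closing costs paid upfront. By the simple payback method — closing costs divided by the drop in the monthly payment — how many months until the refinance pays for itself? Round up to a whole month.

3 months

Current payment = 110,500 × 8.3%/12 / (1 − (1+0.0069167)^−120) = $1,358.25.
Refinanced payment = 94,350.65 × 0.0054583 / (1 − (1+0.0054583)^−180) = $824.49.
Monthly savings = $1,358.25 − $824.49 = $533.76.
Break-even = $1,250.00 / $533.76 = 2.34 → 3 months.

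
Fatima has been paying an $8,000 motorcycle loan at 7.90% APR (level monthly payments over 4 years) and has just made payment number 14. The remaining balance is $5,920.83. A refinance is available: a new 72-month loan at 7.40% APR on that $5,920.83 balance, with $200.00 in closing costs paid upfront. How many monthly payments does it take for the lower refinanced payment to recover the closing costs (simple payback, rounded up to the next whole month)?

3 months

Current payment = 8,000 × 7.9%/12 / (1 − (1+0.0065833)^−48) = $194.93.
Refinanced payment = 5,920.83 × 0.0061667 / (1 − (1+0.0061667)^−72) = $102.09.
Monthly savings = $194.93 − $102.09 = $92.84.
Break-even = $200.00 / $92.84 = 2.15 → 3 months.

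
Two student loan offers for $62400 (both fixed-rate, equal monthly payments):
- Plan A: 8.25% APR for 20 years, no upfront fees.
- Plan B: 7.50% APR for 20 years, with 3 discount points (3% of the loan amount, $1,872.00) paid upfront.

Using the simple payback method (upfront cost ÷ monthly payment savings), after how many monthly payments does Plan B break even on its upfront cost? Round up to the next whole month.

Plan A: monthly rate = 8.25%/12 = 0.0068750; payment = 62,400 × 0.0068750 / (1 − (1+0.0068750)^−240) = $531.69.
Plan B: monthly rate = 7.5%/12 = 0.0062500; payment = 62,400 × 0.0062500 / (1 − (1+0.0062500)^−240) = $502.69.
Monthly savings = $531.69 − $502.69 = $29.00.
Break-even = $1,872.00 / $29.00 = 64.55 → 65 months.

65 months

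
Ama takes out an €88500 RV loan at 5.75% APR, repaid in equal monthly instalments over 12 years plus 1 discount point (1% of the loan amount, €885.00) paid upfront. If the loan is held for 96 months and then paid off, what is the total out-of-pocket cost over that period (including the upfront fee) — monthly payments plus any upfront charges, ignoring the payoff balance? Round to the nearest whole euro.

€82,698

At 5.75% the monthly rate is 0.0047917, so the payment is 88,500 × 0.0047917 / (1 − 1.0047917^−144) = €852.22.
Total outlay = 96 × €852.22 + €885.00 = €82,698.12.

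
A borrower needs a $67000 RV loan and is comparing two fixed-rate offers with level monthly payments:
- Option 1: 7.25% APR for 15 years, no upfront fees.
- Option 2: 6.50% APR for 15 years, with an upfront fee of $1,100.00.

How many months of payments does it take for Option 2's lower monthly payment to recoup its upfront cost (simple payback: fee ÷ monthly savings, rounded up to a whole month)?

40 months

Option 1: at 7.25% the monthly rate is 0.0060417, so the payment is 67,000 × 0.0060417 / (1 − 1.0060417^−180) = $611.62.
Option 2: monthly rate = 6.5%/12 = 0.0054167; payment = 67,000 × 0.0054167 / (1 − (1+0.0054167)^−180) = $583.64.
Monthly savings = $611.62 − $583.64 = $27.98.
Break-even = $1,100.00 / $27.98 = 39.31 → 40 months.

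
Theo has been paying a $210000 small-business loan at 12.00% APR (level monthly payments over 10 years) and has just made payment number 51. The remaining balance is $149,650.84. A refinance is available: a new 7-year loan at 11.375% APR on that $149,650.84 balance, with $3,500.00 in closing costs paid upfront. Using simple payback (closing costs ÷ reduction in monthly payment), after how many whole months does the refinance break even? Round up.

9 months

Current payment = 210,000 × 12%/12 / (1 − (1+0.0100000)^−120) = $3,012.89.
Refinanced payment = 149,650.84 × 0.0094792 / (1 − (1+0.0094792)^−84) = $2,591.99.
Monthly savings = $3,012.89 − $2,591.99 = $420.90.
Break-even = $3,500.00 / $420.90 = 8.32 → 9 months.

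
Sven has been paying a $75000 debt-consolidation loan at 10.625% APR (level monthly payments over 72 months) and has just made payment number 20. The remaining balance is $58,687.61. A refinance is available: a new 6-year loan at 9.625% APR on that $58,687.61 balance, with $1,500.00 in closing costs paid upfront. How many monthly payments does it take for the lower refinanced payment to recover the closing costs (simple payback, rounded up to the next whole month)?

5 months

Current payment = 75,000 × 10.625%/12 / (1 − (1+0.0088542)^−72) = $1,413.19.
Refinanced payment = 58,687.61 × 0.0080208 / (1 − (1+0.0080208)^−72) = $1,076.17.
Monthly savings = $1,413.19 − $1,076.17 = $337.02.
Break-even = $1,500.00 / $337.02 = 4.45 → 5 months.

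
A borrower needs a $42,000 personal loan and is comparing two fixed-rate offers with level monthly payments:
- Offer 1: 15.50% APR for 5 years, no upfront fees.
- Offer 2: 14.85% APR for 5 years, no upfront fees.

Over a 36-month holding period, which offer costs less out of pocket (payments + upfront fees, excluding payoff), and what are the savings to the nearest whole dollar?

Offer 2 by $517

Offer 1: at 15.50% the monthly rate is 0.0129167, so the payment is 42,000 × 0.0129167 / (1 − 1.0129167^−60) = $1,010.23.
Offer 2: monthly rate = 14.85%/12 = 0.0123750; payment = 42,000 × 0.0123750 / (1 − (1+0.0123750)^−60) = $995.87.
Over 36 months: Offer 1 costs 36 × $1,010.23 = $36,368.28; Offer 2 costs 36 × $995.87 = $35,851.32.
Offer 2 is cheaper by $36,368.28 − $35,851.32 = $516.96.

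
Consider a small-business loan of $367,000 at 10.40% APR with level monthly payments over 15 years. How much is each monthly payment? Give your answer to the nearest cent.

$4,034.09

At 10.40% the monthly rate is 0.0086667, so the payment is 367,000 × 0.0086667 / (1 − 1.0086667^−180) = $4,034.09.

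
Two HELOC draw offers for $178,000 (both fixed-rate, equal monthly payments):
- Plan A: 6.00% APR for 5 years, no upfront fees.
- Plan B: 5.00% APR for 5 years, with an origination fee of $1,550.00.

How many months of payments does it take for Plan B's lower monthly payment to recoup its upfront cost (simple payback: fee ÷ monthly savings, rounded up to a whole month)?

Plan A: at 6.00% the monthly rate is 0.0050000, so the payment is 178,000 × 0.0050000 / (1 − 1.0050000^−60) = $3,441.24.
Plan B: monthly rate = 5%/12 = 0.0041667; payment = 178,000 × 0.0041667 / (1 − (1+0.0041667)^−60) = $3,359.08.
Monthly savings = $3,441.24 − $3,359.08 = $82.16.
Break-even = $1,550.00 / $82.16 = 18.87 → 19 months.

19 months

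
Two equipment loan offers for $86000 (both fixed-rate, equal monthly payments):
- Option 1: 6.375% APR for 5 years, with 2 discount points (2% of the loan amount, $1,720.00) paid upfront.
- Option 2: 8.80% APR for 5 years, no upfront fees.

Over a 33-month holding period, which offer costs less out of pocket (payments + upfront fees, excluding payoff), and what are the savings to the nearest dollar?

Option 1: at 6.375% the monthly rate is 0.0053125, so the payment is 86,000 × 0.0053125 / (1 − 1.0053125^−60) = $1,677.66.
Option 2: at 8.80% the monthly rate is 0.0073333, so the payment is 86,000 × 0.0073333 / (1 − 1.0073333^−60) = $1,776.88.
Over 33 months: Option 1 costs 33 × $1,677.66 + $1,720.00 = $57,082.78; Option 2 costs 33 × $1,776.88 = $58,637.04.
Option 1 is cheaper by $58,637.04 − $57,082.78 = $1,554.26.

Option 1 by $1,554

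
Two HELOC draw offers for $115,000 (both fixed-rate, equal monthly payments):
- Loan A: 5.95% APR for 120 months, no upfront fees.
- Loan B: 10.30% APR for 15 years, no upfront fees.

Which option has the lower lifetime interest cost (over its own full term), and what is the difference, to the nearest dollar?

Loan A by $73,396

Loan A: monthly rate = 5.95%/12 = 0.0049583; payment = 115,000 × 0.0049583 / (1 − (1+0.0049583)^−120) = $1,273.85.
Total interest on Loan A = 120 × $1,273.85 − $115,000 = $37,862.00.
Loan B: monthly rate = 10.3%/12 = 0.0085833; payment = 115,000 × 0.0085833 / (1 − (1+0.0085833)^−180) = $1,256.99.
Total interest on Loan B = 180 × $1,256.99 − $115,000 = $111,258.20.
Loan A is lower by $73,396.20.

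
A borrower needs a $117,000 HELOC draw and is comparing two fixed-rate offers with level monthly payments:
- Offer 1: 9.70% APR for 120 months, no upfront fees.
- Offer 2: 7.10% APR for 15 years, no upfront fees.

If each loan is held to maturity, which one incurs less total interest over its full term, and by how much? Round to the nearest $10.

Offer 1: monthly rate = 9.7%/12 = 0.0080833; payment = 117,000 × 0.0080833 / (1 − (1+0.0080833)^−120) = $1,526.79.
Total interest on Offer 1 = 120 × $1,526.79 − $117,000 = $66,214.80.
Offer 2: monthly rate = 7.1%/12 = 0.0059167; payment = 117,000 × 0.0059167 / (1 − (1+0.0059167)^−180) = $1,058.18.
Total interest on Offer 2 = 180 × $1,058.18 − $117,000 = $73,472.40.
Offer 1 is lower by $7,257.60.

Offer 1 by $7,260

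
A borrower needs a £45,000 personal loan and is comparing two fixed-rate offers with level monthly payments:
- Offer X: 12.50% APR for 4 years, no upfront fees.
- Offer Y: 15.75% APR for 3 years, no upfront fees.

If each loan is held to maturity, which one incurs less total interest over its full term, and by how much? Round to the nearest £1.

Offer X: at 12.50% the monthly rate is 0.0104167, so the payment is 45,000 × 0.0104167 / (1 − 1.0104167^−48) = £1,196.10.
Total interest on Offer X = 48 × £1,196.10 − £45,000 = £12,412.80.
Offer Y: monthly rate = 15.75%/12 = 0.0131250; payment = 45,000 × 0.0131250 / (1 − (1+0.0131250)^−36) = £1,576.52.
Total interest on Offer Y = 36 × £1,576.52 − £45,000 = £11,754.72.
Offer Y is lower by £658.08.

Offer Y by £658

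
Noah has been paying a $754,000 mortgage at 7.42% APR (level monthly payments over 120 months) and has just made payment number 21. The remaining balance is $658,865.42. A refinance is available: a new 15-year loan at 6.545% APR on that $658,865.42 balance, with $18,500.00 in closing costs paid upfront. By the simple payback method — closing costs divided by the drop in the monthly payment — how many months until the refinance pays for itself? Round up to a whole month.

6 months

Current payment = 754,000 × 7.42%/12 / (1 − (1+0.0061833)^−120) = $8,918.66.
Refinanced payment = 658,865.42 × 0.0054542 / (1 − (1+0.0054542)^−180) = $5,755.74.
Monthly savings = $8,918.66 − $5,755.74 = $3,162.92.
Break-even = $18,500.00 / $3,162.92 = 5.85 → 6 months.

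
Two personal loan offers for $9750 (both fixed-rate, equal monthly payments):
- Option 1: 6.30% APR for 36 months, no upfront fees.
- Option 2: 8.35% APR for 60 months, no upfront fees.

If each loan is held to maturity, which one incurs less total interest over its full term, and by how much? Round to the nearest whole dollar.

Option 1 by $1,234

Option 1: at 6.30% the monthly rate is 0.0052500, so the payment is 9,750 × 0.0052500 / (1 − 1.0052500^−36) = $297.94.
Total interest on Option 1 = 36 × $297.94 − $9,750 = $975.84.
Option 2: at 8.35% the monthly rate is 0.0069583, so the payment is 9,750 × 0.0069583 / (1 − 1.0069583^−60) = $199.33.
Total interest on Option 2 = 60 × $199.33 − $9,750 = $2,209.80.
Option 1 is lower by $1,233.96.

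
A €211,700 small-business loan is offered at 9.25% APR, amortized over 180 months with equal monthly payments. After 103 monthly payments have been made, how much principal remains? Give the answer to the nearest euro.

With monthly rate i = 9.25%/12 = 0.0077083, the balance after k of n payments is P · [(1+i)^n − (1+i)^k] / [(1+i)^n − 1].
(1+0.0077083)^180 = 3.98357504 and (1+0.0077083)^103 = 2.20541108, so the balance is 211,700 × (3.98357504 − 2.20541108) / (3.98357504 − 1) = €126,169.88.

€126,170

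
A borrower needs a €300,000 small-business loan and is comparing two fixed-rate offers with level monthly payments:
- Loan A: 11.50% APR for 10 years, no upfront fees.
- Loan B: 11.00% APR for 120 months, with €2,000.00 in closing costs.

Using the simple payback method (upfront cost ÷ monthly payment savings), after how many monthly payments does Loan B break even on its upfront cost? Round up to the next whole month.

24 months

Loan A: at 11.50% the monthly rate is 0.0095833, so the payment is 300,000 × 0.0095833 / (1 − 1.0095833^−120) = €4,217.86.
Loan B: monthly rate = 11%/12 = 0.0091667; payment = 300,000 × 0.0091667 / (1 − (1+0.0091667)^−120) = €4,132.50.
Monthly savings = €4,217.86 − €4,132.50 = €85.36.
Break-even = €2,000.00 / €85.36 = 23.43 → 24 months.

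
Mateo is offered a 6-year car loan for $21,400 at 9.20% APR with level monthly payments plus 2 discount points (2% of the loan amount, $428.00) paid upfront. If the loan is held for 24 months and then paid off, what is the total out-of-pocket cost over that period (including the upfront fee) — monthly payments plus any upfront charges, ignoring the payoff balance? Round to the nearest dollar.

$9,737

At 9.20% the monthly rate is 0.0076667, so the payment is 21,400 × 0.0076667 / (1 − 1.0076667^−72) = $387.87.
Total outlay = 24 × $387.87 + $428.00 = $9,736.88.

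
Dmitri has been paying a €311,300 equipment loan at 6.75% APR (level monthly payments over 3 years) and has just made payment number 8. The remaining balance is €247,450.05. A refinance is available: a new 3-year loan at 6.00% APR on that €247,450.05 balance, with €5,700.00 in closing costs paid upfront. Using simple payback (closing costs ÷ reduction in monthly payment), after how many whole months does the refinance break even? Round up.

Current payment = 311,300 × 6.75%/12 / (1 − (1+0.0056250)^−36) = €9,576.50.
Refinanced payment = 247,450.05 × 0.0050000 / (1 − (1+0.0050000)^−36) = €7,527.91.
Monthly savings = €9,576.50 − €7,527.91 = €2,048.59.
Break-even = €5,700.00 / €2,048.59 = 2.78 → 3 months.

3 months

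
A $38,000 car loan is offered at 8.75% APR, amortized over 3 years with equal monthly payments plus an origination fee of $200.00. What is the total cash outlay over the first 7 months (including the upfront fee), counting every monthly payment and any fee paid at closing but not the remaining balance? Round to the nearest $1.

$8,628

At 8.75% the monthly rate is 0.0072917, so the payment is 38,000 × 0.0072917 / (1 − 1.0072917^−36) = $1,203.97.
Total outlay = 7 × $1,203.97 + $200.00 = $8,627.79.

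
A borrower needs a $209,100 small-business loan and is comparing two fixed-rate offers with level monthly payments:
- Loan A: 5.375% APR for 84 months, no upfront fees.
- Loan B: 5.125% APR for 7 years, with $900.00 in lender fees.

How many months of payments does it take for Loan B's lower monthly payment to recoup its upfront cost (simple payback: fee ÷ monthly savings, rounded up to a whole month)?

Loan A: monthly rate = 5.375%/12 = 0.0044792; payment = 209,100 × 0.0044792 / (1 − (1+0.0044792)^−84) = $2,992.39.
Loan B: at 5.125% the monthly rate is 0.0042708, so the payment is 209,100 × 0.0042708 / (1 − 1.0042708^−84) = $2,967.70.
Monthly savings = $2,992.39 − $2,967.70 = $24.69.
Break-even = $900.00 / $24.69 = 36.45 → 37 months.

37 months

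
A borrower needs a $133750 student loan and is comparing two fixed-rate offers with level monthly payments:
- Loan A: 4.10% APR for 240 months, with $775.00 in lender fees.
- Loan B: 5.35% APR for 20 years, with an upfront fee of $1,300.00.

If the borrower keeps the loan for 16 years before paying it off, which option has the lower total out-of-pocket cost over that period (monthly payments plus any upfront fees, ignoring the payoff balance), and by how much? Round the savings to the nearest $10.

Loan A: at 4.10% the monthly rate is 0.0034167, so the payment is 133,750 × 0.0034167 / (1 − 1.0034167^−240) = $817.56.
Loan B: monthly rate = 5.35%/12 = 0.0044583; payment = 133,750 × 0.0044583 / (1 − (1+0.0044583)^−240) = $908.75.
Over 192 months: Loan A costs 192 × $817.56 + $775.00 = $157,746.52; Loan B costs 192 × $908.75 + $1,300.00 = $175,780.00.
Loan A is cheaper by $175,780.00 − $157,746.52 = $18,033.48.

Loan A by $18,030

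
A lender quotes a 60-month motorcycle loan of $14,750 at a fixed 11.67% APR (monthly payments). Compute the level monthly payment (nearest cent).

$325.65

Monthly rate = 11.67%/12 = 0.0097250; payment = 14,750 × 0.0097250 / (1 − (1+0.0097250)^−60) = $325.65.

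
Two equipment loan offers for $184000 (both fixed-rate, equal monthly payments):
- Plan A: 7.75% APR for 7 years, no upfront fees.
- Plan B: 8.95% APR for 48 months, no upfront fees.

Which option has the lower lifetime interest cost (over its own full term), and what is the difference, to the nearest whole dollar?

Plan B by $19,405

Plan A: monthly rate = 7.75%/12 = 0.0064583; payment = 184,000 × 0.0064583 / (1 − (1+0.0064583)^−84) = $2,845.00.
Total interest on Plan A = 84 × $2,845.00 − $184,000 = $54,980.00.
Plan B: at 8.95% the monthly rate is 0.0074583, so the payment is 184,000 × 0.0074583 / (1 − 1.0074583^−48) = $4,574.48.
Total interest on Plan B = 48 × $4,574.48 − $184,000 = $35,575.04.
Plan B is lower by $19,404.96.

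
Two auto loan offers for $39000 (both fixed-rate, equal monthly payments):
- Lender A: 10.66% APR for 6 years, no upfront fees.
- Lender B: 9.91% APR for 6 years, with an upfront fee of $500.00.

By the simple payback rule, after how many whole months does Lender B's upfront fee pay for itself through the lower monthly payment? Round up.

34 months

Lender A: monthly rate = 10.66%/12 = 0.0088833; payment = 39,000 × 0.0088833 / (1 − (1+0.0088833)^−72) = $735.56.
Lender B: at 9.91% the monthly rate is 0.0082583, so the payment is 39,000 × 0.0082583 / (1 − 1.0082583^−72) = $720.74.
Monthly savings = $735.56 − $720.74 = $14.82.
Break-even = $500.00 / $14.82 = 33.74 → 34 months.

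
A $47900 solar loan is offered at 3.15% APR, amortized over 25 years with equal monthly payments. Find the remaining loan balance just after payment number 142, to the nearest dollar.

$29,831

With monthly rate i = 3.15%/12 = 0.0026250, the balance after k of n payments is P · [(1+i)^n − (1+i)^k] / [(1+i)^n − 1].
(1+0.0026250)^300 = 2.19562822 and (1+0.0026250)^142 = 1.45101255, so the balance is 47,900 × (2.19562822 − 1.45101255) / (2.19562822 − 1) = $29,831.26.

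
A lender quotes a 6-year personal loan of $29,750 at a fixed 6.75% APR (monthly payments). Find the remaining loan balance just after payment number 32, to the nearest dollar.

$17,995

With monthly rate i = 6.75%/12 = 0.0056250, the balance after k of n payments is P · [(1+i)^n − (1+i)^k] / [(1+i)^n − 1].
(1+0.0056250)^72 = 1.49760204 and (1+0.0056250)^32 = 1.19661369, so the balance is 29,750 × (1.49760204 − 1.19661369) / (1.49760204 − 1) = $17,995.11.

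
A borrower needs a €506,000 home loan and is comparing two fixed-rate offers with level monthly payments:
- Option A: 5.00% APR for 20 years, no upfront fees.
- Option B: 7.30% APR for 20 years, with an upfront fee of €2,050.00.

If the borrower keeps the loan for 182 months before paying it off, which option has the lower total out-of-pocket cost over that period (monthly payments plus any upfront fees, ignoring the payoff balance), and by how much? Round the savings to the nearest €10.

Option A by €124,950

Option A: at 5.00% the monthly rate is 0.0041667, so the payment is 506,000 × 0.0041667 / (1 − 1.0041667^−240) = €3,339.38.
Option B: monthly rate = 7.3%/12 = 0.0060833; payment = 506,000 × 0.0060833 / (1 − (1+0.0060833)^−240) = €4,014.65.
Over 182 months: Option A costs 182 × €3,339.38 = €607,767.16; Option B costs 182 × €4,014.65 + €2,050.00 = €732,716.30.
Option A is cheaper by €732,716.30 − €607,767.16 = €124,949.14.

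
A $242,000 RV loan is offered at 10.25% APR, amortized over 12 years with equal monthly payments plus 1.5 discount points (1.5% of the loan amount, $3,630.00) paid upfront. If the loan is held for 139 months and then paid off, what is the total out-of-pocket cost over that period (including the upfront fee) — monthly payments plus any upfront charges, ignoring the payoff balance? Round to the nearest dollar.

Monthly rate = 10.25%/12 = 0.0085417; payment = 242,000 × 0.0085417 / (1 − (1+0.0085417)^−144) = $2,927.15.
Total outlay = 139 × $2,927.15 + $3,630.00 = $410,503.85.

$410,504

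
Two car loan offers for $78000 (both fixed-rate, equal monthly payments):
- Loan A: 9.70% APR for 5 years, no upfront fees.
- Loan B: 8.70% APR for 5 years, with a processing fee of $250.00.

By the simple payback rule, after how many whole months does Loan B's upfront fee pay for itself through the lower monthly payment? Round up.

7 months

Loan A: at 9.70% the monthly rate is 0.0080833, so the payment is 78,000 × 0.0080833 / (1 − 1.0080833^−60) = $1,645.78.
Loan B: at 8.70% the monthly rate is 0.0072500, so the payment is 78,000 × 0.0072500 / (1 − 1.0072500^−60) = $1,607.82.
Monthly savings = $1,645.78 − $1,607.82 = $37.96.
Break-even = $250.00 / $37.96 = 6.59 → 7 months.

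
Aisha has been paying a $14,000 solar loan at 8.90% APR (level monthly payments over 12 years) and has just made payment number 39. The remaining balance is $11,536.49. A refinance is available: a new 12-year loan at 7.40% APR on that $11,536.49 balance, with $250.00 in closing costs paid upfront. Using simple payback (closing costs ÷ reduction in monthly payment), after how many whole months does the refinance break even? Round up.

7 months

Current payment = 14,000 × 8.9%/12 / (1 − (1+0.0074167)^−144) = $158.54.
Refinanced payment = 11,536.49 × 0.0061667 / (1 − (1+0.0061667)^−144) = $121.11.
Monthly savings = $158.54 − $121.11 = $37.43.
Break-even = $250.00 / $37.43 = 6.68 → 7 months.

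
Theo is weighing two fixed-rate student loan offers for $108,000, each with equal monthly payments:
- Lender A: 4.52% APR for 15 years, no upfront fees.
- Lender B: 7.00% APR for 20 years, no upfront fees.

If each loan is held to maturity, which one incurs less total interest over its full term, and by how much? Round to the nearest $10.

Lender A: at 4.52% the monthly rate is 0.0037667, so the payment is 108,000 × 0.0037667 / (1 − 1.0037667^−180) = $827.30.
Total interest on Lender A = 180 × $827.30 − $108,000 = $40,914.00.
Lender B: monthly rate = 7%/12 = 0.0058333; payment = 108,000 × 0.0058333 / (1 − (1+0.0058333)^−240) = $837.32.
Total interest on Lender B = 240 × $837.32 − $108,000 = $92,956.80.
Lender A is lower by $52,042.80.

Lender A by $52,040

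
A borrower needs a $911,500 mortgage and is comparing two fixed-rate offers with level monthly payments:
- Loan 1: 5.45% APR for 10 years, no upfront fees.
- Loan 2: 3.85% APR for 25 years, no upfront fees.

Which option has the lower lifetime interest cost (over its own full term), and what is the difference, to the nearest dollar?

Loan 1 by $236,466

Loan 1: at 5.45% the monthly rate is 0.0045417, so the payment is 911,500 × 0.0045417 / (1 − 1.0045417^−120) = $9,869.60.
Total interest on Loan 1 = 120 × $9,869.60 − $911,500 = $272,852.00.
Loan 2: monthly rate = 3.85%/12 = 0.0032083; payment = 911,500 × 0.0032083 / (1 − (1+0.0032083)^−300) = $4,736.06.
Total interest on Loan 2 = 300 × $4,736.06 − $911,500 = $509,318.00.
Loan 1 is lower by $236,466.00.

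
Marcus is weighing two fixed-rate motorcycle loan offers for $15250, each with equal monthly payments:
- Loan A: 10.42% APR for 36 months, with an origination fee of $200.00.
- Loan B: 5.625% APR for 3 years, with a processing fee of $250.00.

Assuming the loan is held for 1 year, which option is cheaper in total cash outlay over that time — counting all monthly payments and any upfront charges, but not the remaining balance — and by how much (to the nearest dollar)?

Loan A: monthly rate = 10.42%/12 = 0.0086833; payment = 15,250 × 0.0086833 / (1 − (1+0.0086833)^−36) = $495.09.
Loan B: monthly rate = 5.625%/12 = 0.0046875; payment = 15,250 × 0.0046875 / (1 − (1+0.0046875)^−36) = $461.35.
Over 12 months: Loan A costs 12 × $495.09 + $200.00 = $6,141.08; Loan B costs 12 × $461.35 + $250.00 = $5,786.20.
Loan B is cheaper by $6,141.08 − $5,786.20 = $354.88.

Loan B by $355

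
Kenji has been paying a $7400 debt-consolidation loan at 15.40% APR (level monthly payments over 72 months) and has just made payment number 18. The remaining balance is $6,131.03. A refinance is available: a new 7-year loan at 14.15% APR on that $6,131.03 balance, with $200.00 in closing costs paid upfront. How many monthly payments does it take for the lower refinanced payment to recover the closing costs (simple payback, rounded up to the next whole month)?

Current payment = 7,400 × 15.4%/12 / (1 − (1+0.0128333)^−72) = $158.09.
Refinanced payment = 6,131.03 × 0.0117917 / (1 − (1+0.0117917)^−84) = $115.40.
Monthly savings = $158.09 − $115.40 = $42.69.
Break-even = $200.00 / $42.69 = 4.68 → 5 months.

5 months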